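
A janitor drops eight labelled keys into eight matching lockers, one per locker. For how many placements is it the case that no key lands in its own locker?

14833

Recurrence: !8 = 7·(!7 + !6).
!8 = 7·(1854 + 265) = 7·2119 = 14833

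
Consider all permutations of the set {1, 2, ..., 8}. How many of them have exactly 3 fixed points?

Pick the 3 fixed positions: C(8,3) = 56 ways.
The remaining 5 must be deranged: !5 = 44.
Total: 56 × 44 = 2464.

2464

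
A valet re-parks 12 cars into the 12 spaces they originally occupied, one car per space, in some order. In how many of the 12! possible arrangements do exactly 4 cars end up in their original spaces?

Choose which 4 of the 12 are fixed: C(12,4) = 495.
The other 8 form a derangement: !8 = 14833.
Total: 495 × 14833 = 7342335.

7342335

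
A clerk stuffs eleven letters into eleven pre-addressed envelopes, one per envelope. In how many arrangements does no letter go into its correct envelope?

The subfactorial !11 = [11!/e] (nearest integer).
11! = 39916800, and 39916800/e ≈ 14684570.08, so !11 = 14684570.

14684570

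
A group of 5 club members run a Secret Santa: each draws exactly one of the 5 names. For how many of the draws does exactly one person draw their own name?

45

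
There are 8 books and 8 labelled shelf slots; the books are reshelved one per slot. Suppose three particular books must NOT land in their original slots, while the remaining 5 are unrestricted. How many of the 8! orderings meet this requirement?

27240

Inclusion-exclusion on the 3 forbidden self-matches:
Σ_{j=0}^{3} (-1)^j C(3,j)(8-j)!
= C(3,0)·8! - C(3,1)·7! + C(3,2)·6! - C(3,3)·5!
= 40320 - 15120 + 2160 - 120
= 27240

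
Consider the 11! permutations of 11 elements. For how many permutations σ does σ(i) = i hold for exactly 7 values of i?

Pick the 7 fixed positions: C(11,7) = 330 ways.
The remaining 4 must be deranged: !4 = 9.
Total: 330 × 9 = 2970.

2970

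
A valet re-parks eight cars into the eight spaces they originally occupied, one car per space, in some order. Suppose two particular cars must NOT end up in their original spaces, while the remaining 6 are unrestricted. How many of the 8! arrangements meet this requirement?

Inclusion-exclusion on the 2 forbidden self-matches:
Σ_{j=0}^{2} (-1)^j C(2,j)(8-j)!
= C(2,0)·8! - C(2,1)·7! + C(2,2)·6!
= 40320 - 10080 + 720
= 30960

30960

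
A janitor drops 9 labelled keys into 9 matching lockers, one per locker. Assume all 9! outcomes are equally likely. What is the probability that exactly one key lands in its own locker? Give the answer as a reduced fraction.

2119/5760

Favorable outcomes: C(9,1)·!8 = 9·14833 = 133497.
Total outcomes: 9! = 362880.
Probability = 133497/362880 = 2119/5760.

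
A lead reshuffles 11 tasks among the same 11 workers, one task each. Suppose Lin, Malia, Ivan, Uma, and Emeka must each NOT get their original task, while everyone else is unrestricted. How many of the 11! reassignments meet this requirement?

Inclusion-exclusion on the 5 forbidden self-matches:
Σ_{j=0}^{5} (-1)^j C(5,j)(11-j)!
= C(5,0)·11! - C(5,1)·10! + C(5,2)·9! - C(5,3)·8! + C(5,4)·7! - C(5,5)·6!
= 39916800 - 18144000 + 3628800 - 403200 + 25200 - 720
= 25022880

25022880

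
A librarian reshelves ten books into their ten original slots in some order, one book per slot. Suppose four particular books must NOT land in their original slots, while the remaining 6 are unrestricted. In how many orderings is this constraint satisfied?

2399760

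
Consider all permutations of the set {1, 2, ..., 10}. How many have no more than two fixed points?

Sum C(10,i)·!(10-i) for i = 0..2:
  i=0: C(10,0)·!10 = 1·1334961 = 1334961
  i=1: C(10,1)·!9 = 10·133496 = 1334960
  i=2: C(10,2)·!8 = 45·14833 = 667485
Total = 3337406.

3337406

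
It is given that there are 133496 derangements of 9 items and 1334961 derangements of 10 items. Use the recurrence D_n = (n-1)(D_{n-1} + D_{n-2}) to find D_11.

D_11 = (11-1)·(D_10 + D_9) = 10·(1334961 + 133496) = 10·1468457 = 14684570.

14684570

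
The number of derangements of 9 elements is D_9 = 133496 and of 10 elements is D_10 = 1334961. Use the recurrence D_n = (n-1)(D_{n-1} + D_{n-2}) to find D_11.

D_11 = (11-1)·(D_10 + D_9) = 10·(1334961 + 133496) = 10·1468457 = 14684570.

14684570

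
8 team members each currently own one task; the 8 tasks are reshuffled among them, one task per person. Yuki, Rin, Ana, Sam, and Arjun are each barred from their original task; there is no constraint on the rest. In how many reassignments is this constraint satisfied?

Let A_j be the event that the j-th constrained one is fixed. By inclusion-exclusion over the 5 events:
Σ_{j=0}^{5} (-1)^j C(5,j)(8-j)!
= C(5,0)·8! - C(5,1)·7! + C(5,2)·6! - C(5,3)·5! + C(5,4)·4! - C(5,5)·3!
= 40320 - 25200 + 7200 - 1200 + 120 - 6
= 21234

21234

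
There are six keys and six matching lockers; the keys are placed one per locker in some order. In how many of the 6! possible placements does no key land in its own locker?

265

Recurrence: !6 = 6·!5 + (-1)^6.
!6 = 6·44 + 1 = 265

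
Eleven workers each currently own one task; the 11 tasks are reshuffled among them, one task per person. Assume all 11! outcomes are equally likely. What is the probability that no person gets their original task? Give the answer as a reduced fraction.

Favorable outcomes: !11 = 14684570.
Total outcomes: 11! = 39916800.
Probability = 14684570/39916800 = 1468457/3991680.

1468457/3991680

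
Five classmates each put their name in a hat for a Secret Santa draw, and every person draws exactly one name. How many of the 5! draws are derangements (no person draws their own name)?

The number of derangements of 5 is !5 = Σ_{k=0}^{5} (-1)^k·5!/k!
= 5! - 5!/1! + 5!/2! - 5!/3! + 5!/4! - 5!/5!
= 120 - 120 + 60 - 20 + 5 - 1
= 44

44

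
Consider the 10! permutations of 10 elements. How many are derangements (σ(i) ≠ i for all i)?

The subfactorial !10 = [10!/e] (nearest integer).
10! = 3628800, and 3628800/e ≈ 1334960.92, so !10 = 1334961.

1334961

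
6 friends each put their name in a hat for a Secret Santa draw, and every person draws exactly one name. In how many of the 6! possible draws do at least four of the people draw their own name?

16

# with exactly i fixed is C(6,i)·!(6-i); sum over i=4..6:
  i=4: C(6,4)·!2 = 15·1 = 15
  i=5: C(6,5)·!1 = 6·0 = 0
  i=6: C(6,6)·!0 = 1·1 = 1
Total = 16.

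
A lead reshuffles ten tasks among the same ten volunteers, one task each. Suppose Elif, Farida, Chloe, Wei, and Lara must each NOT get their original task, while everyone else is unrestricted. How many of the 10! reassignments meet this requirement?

2170680

Let A_j be the event that the j-th constrained one is fixed. By inclusion-exclusion over the 5 events:
Σ_{j=0}^{5} (-1)^j C(5,j)(10-j)!
= C(5,0)·10! - C(5,1)·9! + C(5,2)·8! - C(5,3)·7! + C(5,4)·6! - C(5,5)·5!
= 3628800 - 1814400 + 403200 - 50400 + 3600 - 120
= 2170680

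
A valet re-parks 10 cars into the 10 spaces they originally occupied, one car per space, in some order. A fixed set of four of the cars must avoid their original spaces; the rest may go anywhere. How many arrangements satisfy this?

Let A_j be the event that the j-th constrained one is fixed. By inclusion-exclusion over the 4 events:
Σ_{j=0}^{4} (-1)^j C(4,j)(10-j)!
= C(4,0)·10! - C(4,1)·9! + C(4,2)·8! - C(4,3)·7! + C(4,4)·6!
= 3628800 - 1451520 + 241920 - 20160 + 720
= 2399760

2399760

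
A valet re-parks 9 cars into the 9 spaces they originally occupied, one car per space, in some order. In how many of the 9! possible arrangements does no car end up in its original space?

The subfactorial !9 = [9!/e] (nearest integer).
9! = 362880, and 362880/e ≈ 133496.09, so !9 = 133496.

133496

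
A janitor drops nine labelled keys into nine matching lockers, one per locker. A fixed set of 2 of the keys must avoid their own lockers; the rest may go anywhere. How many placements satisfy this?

287280

Let A_j be the event that the j-th constrained one is fixed. By inclusion-exclusion over the 2 events:
Σ_{j=0}^{2} (-1)^j C(2,j)(9-j)!
= C(2,0)·9! - C(2,1)·8! + C(2,2)·7!
= 362880 - 80640 + 5040
= 287280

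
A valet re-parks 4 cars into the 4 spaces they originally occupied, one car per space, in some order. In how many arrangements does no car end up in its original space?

Recurrence: !4 = 3·(!3 + !2).
!4 = 3·(2 + 1) = 3·3 = 9

9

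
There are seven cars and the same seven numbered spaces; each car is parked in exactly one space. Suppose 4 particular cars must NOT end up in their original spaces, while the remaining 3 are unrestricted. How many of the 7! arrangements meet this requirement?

Let A_j be the event that the j-th constrained one is fixed. By inclusion-exclusion over the 4 events:
Σ_{j=0}^{4} (-1)^j C(4,j)(7-j)!
= C(4,0)·7! - C(4,1)·6! + C(4,2)·5! - C(4,3)·4! + C(4,4)·3!
= 5040 - 2880 + 720 - 96 + 6
= 2790

2790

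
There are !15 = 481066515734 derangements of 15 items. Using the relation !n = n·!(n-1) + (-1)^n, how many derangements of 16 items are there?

7697064251745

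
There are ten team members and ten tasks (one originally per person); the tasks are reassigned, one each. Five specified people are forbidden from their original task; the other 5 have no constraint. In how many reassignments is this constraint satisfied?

Let A_j be the event that the j-th constrained one is fixed. By inclusion-exclusion over the 5 events:
Σ_{j=0}^{5} (-1)^j C(5,j)(10-j)!
= C(5,0)·10! - C(5,1)·9! + C(5,2)·8! - C(5,3)·7! + C(5,4)·6! - C(5,5)·5!
= 3628800 - 1814400 + 403200 - 50400 + 3600 - 120
= 2170680

2170680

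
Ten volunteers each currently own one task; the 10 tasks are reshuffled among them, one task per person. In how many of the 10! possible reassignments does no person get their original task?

1334961

!10 = 10! · Σ_{k=0}^{10} (-1)^k/k!
= 10! - 10!/1! + 10!/2! - 10!/3! + 10!/4! - 10!/5! + 10!/6! - 10!/7! + 10!/8! - 10!/9! + 10!/10!
= 3628800 - 3628800 + 1814400 - 604800 + 151200 - 30240 + 5040 - 720 + 90 - 10 + 1
= 1334961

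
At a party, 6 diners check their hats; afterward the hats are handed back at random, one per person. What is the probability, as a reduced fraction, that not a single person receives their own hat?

53/144

Favorable outcomes: !6 = 265.
Total outcomes: 6! = 720.
Probability = 265/720 = 53/144.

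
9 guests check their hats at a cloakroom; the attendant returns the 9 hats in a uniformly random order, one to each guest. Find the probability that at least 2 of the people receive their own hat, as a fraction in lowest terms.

95887/362880

Favorable outcomes: Σ_{i≥2} C(9,i)·!(9-i) = 36·1854 + 84·265 + 126·44 + 126·9 + 84·2 + 36·1 + 9·0 + 1·1 = 95887.
Total outcomes: 9! = 362880.
Probability = 95887/362880 = 95887/362880.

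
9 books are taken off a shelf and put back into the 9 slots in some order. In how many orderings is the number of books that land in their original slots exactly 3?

22260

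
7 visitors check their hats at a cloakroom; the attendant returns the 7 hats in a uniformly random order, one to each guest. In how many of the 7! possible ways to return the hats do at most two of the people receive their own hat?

4633

Sum C(7,i)·!(7-i) for i = 0..2:
  i=0: C(7,0)·!7 = 1·1854 = 1854
  i=1: C(7,1)·!6 = 7·265 = 1855
  i=2: C(7,2)·!5 = 21·44 = 924
Total = 4633.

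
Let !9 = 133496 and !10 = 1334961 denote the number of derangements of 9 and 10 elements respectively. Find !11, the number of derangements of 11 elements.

!11 = (11-1)·(!10 + !9) = 10·(1334961 + 133496) = 10·1468457 = 14684570.

14684570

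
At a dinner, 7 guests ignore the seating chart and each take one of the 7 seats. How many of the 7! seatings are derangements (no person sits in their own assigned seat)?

Use !n = (n-1)(!(n-1) + !(n-2)).
!7 = 6·(265 + 44) = 6·309 = 1854

1854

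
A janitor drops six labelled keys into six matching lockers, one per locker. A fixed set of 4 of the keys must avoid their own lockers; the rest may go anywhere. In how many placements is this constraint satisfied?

362

Inclusion-exclusion on the 4 forbidden self-matches:
Σ_{j=0}^{4} (-1)^j C(4,j)(6-j)!
= C(4,0)·6! - C(4,1)·5! + C(4,2)·4! - C(4,3)·3! + C(4,4)·2!
= 720 - 480 + 144 - 24 + 2
= 362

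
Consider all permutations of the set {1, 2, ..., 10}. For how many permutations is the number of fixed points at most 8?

3628799

Sum C(10,i)·!(10-i) for i = 0..8:
  i=0: C(10,0)·!10 = 1·1334961 = 1334961
  i=1: C(10,1)·!9 = 10·133496 = 1334960
  i=2: C(10,2)·!8 = 45·14833 = 667485
  i=3: C(10,3)·!7 = 120·1854 = 222480
  i=4: C(10,4)·!6 = 210·265 = 55650
  i=5: C(10,5)·!5 = 252·44 = 11088
  i=6: C(10,6)·!4 = 210·9 = 1890
  i=7: C(10,7)·!3 = 120·2 = 240
  i=8: C(10,8)·!2 = 45·1 = 45
Total = 3628799.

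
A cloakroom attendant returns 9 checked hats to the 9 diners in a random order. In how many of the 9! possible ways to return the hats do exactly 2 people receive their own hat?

Pick the 2 fixed positions: C(9,2) = 36 ways.
The remaining 7 must be deranged: !7 = 1854.
Total: 36 × 1854 = 66744.

66744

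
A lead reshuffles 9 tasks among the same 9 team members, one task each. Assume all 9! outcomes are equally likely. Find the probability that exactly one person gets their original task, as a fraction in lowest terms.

2119/5760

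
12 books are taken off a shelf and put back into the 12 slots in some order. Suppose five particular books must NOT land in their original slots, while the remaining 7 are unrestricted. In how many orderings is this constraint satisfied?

312273360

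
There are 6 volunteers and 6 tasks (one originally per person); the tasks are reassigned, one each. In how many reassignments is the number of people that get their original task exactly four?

Choose which 4 of the 6 are fixed: C(6,4) = 15.
The other 2 form a derangement: !2 = 1.
Total: 15 × 1 = 15.

15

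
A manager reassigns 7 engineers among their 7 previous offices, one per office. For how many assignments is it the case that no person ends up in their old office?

1854

The subfactorial !7 = [7!/e] (nearest integer).
7! = 5040, and 5040/e ≈ 1854.11, so !7 = 1854.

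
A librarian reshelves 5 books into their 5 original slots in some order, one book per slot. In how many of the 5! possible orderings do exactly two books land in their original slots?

Choose which 2 of the 5 are fixed: C(5,2) = 10.
The remaining 3 must be deranged: !3 = 2.
Total: 10 × 2 = 20.

20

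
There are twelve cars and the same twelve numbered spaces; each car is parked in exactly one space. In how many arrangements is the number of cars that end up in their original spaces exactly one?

Pick the single fixed position: C(12,1) = 12 ways.
The other 11 form a derangement: !11 = 14684570.
Total: 12 × 14684570 = 176214840.

176214840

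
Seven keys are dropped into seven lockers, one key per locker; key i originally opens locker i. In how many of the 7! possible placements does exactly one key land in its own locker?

Pick the single fixed position: C(7,1) = 7 ways.
The remaining 6 must be deranged: !6 = 265.
Total: 7 × 265 = 1855.

1855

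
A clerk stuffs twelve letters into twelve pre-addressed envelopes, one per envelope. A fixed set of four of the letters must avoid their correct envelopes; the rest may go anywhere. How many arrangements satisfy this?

339696000

Let A_j be the event that the j-th constrained one is fixed. By inclusion-exclusion over the 4 events:
Σ_{j=0}^{4} (-1)^j C(4,j)(12-j)!
= C(4,0)·12! - C(4,1)·11! + C(4,2)·10! - C(4,3)·9! + C(4,4)·8!
= 479001600 - 159667200 + 21772800 - 1451520 + 40320
= 339696000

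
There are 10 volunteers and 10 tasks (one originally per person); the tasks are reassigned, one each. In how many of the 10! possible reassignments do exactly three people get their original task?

Pick the 3 fixed positions: C(10,3) = 120 ways.
The other 7 form a derangement: !7 = 1854.
Total: 120 × 1854 = 222480.

222480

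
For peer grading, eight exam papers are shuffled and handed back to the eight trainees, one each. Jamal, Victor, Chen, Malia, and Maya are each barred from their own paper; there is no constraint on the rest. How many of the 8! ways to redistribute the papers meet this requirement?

Inclusion-exclusion on the 5 forbidden self-matches:
Σ_{j=0}^{5} (-1)^j C(5,j)(8-j)!
= C(5,0)·8! - C(5,1)·7! + C(5,2)·6! - C(5,3)·5! + C(5,4)·4! - C(5,5)·3!
= 40320 - 25200 + 7200 - 1200 + 120 - 6
= 21234

21234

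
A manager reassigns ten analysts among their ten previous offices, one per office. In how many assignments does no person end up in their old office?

1334961

The number of derangements of 10 is !10 = Σ_{k=0}^{10} (-1)^k·10!/k!
= 10! - 10!/1! + 10!/2! - 10!/3! + 10!/4! - 10!/5! + 10!/6! - 10!/7! + 10!/8! - 10!/9! + 10!/10!
= 3628800 - 3628800 + 1814400 - 604800 + 151200 - 30240 + 5040 - 720 + 90 - 10 + 1
= 1334961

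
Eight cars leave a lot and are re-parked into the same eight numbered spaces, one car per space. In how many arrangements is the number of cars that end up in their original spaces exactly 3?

2464

Choose which 3 of the 8 are fixed: C(8,3) = 56.
The remaining 5 must be deranged: !5 = 44.
Total: 56 × 44 = 2464.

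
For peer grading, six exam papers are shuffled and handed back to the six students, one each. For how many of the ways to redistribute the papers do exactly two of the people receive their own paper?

135

Choose which 2 of the 6 are fixed: C(6,2) = 15.
The remaining 4 must be deranged: !4 = 9.
Total: 15 × 9 = 135.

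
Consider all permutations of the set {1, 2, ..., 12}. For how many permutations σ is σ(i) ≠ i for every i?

176214841

Recurrence: !12 = 12·!11 + (-1)^12.
!12 = 12·14684570 + 1 = 176214841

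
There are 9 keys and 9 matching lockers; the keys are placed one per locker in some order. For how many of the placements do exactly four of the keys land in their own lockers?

5544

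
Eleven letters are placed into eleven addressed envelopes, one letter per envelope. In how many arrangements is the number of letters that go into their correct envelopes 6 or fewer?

39913444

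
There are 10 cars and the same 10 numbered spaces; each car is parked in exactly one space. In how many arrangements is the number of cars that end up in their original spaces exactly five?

Pick the 5 fixed positions: C(10,5) = 252 ways.
The remaining 5 must be deranged: !5 = 44.
Total: 252 × 44 = 11088.

11088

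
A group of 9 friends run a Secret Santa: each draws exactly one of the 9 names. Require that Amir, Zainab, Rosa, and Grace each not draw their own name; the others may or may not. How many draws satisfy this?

Let A_j be the event that the j-th constrained one is fixed. By inclusion-exclusion over the 4 events:
Σ_{j=0}^{4} (-1)^j C(4,j)(9-j)!
= C(4,0)·9! - C(4,1)·8! + C(4,2)·7! - C(4,3)·6! + C(4,4)·5!
= 362880 - 161280 + 30240 - 2880 + 120
= 229080

229080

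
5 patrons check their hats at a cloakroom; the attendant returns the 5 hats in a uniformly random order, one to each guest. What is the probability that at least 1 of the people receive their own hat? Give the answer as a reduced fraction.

Favorable outcomes: Σ_{i≥1} C(5,i)·!(5-i) = 5·9 + 10·2 + 10·1 + 5·0 + 1·1 = 76.
Total outcomes: 5! = 120.
Probability = 76/120 = 19/30.

19/30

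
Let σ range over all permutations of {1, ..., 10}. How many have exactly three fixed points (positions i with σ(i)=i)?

222480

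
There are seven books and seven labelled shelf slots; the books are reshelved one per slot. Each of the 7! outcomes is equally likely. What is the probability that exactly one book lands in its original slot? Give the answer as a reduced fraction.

Favorable outcomes: C(7,1)·!6 = 7·265 = 1855.
Total outcomes: 7! = 5040.
Probability = 1855/5040 = 53/144.

53/144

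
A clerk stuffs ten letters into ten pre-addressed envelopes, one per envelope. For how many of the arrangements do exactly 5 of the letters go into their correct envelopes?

11088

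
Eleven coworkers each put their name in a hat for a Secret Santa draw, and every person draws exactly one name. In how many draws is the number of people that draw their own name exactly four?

611820

Choose which 4 of the 11 are fixed: C(11,4) = 330.
The remaining 7 must be deranged: !7 = 1854.
Total: 330 × 1854 = 611820.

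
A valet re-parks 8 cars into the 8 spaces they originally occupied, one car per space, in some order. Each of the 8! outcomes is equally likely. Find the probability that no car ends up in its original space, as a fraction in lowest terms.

Favorable outcomes: !8 = 14833.
Total outcomes: 8! = 40320.
Probability = 14833/40320 = 2119/5760.

2119/5760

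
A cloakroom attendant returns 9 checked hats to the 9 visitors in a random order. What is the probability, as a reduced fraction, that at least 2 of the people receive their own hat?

95887/362880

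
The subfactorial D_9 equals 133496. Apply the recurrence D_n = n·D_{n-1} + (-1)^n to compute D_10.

D_10 = 10·133496 + 1 = 1334961.

1334961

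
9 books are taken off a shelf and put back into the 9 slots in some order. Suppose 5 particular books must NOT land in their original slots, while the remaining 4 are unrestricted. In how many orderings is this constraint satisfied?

205056

Let A_j be the event that the j-th constrained one is fixed. By inclusion-exclusion over the 5 events:
Σ_{j=0}^{5} (-1)^j C(5,j)(9-j)!
= C(5,0)·9! - C(5,1)·8! + C(5,2)·7! - C(5,3)·6! + C(5,4)·5! - C(5,5)·4!
= 362880 - 201600 + 50400 - 7200 + 600 - 24
= 205056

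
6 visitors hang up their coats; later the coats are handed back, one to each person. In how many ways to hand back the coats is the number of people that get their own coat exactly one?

264

Choose which one of the 6 is fixed: C(6,1) = 6.
The other 5 form a derangement: !5 = 44.
Total: 6 × 44 = 264.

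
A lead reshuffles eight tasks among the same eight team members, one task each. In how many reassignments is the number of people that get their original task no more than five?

40291

Sum C(8,i)·!(8-i) for i = 0..5:
  i=0: C(8,0)·!8 = 1·14833 = 14833
  i=1: C(8,1)·!7 = 8·1854 = 14832
  i=2: C(8,2)·!6 = 28·265 = 7420
  i=3: C(8,3)·!5 = 56·44 = 2464
  i=4: C(8,4)·!4 = 70·9 = 630
  i=5: C(8,5)·!3 = 56·2 = 112
Total = 40291.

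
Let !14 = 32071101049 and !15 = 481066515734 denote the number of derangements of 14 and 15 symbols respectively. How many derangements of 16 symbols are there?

7697064251745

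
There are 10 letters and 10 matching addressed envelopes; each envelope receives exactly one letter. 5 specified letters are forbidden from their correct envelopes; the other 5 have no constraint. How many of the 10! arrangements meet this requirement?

2170680

Let A_j be the event that the j-th constrained one is fixed. By inclusion-exclusion over the 5 events:
Σ_{j=0}^{5} (-1)^j C(5,j)(10-j)!
= C(5,0)·10! - C(5,1)·9! + C(5,2)·8! - C(5,3)·7! + C(5,4)·6! - C(5,5)·5!
= 3628800 - 1814400 + 403200 - 50400 + 3600 - 120
= 2170680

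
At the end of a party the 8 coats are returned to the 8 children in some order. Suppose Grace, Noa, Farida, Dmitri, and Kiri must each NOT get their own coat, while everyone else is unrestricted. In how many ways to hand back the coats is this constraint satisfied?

21234

Inclusion-exclusion on the 5 forbidden self-matches:
Σ_{j=0}^{5} (-1)^j C(5,j)(8-j)!
= C(5,0)·8! - C(5,1)·7! + C(5,2)·6! - C(5,3)·5! + C(5,4)·4! - C(5,5)·3!
= 40320 - 25200 + 7200 - 1200 + 120 - 6
= 21234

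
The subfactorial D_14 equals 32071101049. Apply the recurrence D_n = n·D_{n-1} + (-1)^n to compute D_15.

D_15 = 15·32071101049 - 1 = 481066515734.

481066515734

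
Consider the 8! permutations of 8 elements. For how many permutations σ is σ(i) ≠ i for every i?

14833

By inclusion-exclusion, !8 = Σ (-1)^k · 8!/k! for k=0..8
= 8! - 8!/1! + 8!/2! - 8!/3! + 8!/4! - 8!/5! + 8!/6! - 8!/7! + 8!/8!
= 40320 - 40320 + 20160 - 6720 + 1680 - 336 + 56 - 8 + 1
= 14833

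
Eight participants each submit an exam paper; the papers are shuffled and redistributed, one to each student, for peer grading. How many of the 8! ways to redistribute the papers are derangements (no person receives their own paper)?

Recurrence: !8 = 8·!7 + (-1)^8.
!8 = 8·1854 + 1 = 14833

14833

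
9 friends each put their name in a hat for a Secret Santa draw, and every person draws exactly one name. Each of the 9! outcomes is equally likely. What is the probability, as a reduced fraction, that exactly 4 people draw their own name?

11/720

Favorable outcomes: C(9,4)·!5 = 126·44 = 5544.
Total outcomes: 9! = 362880.
Probability = 5544/362880 = 11/720.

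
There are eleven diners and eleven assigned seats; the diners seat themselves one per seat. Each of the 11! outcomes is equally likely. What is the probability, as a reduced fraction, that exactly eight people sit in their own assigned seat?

1/120960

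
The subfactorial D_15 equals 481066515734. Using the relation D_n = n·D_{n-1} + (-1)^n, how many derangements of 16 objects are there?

7697064251745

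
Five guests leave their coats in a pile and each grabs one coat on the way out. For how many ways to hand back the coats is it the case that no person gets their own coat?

!5 = 5! · Σ_{k=0}^{5} (-1)^k/k!
= 5! - 5!/1! + 5!/2! - 5!/3! + 5!/4! - 5!/5!
= 120 - 120 + 60 - 20 + 5 - 1
= 44

44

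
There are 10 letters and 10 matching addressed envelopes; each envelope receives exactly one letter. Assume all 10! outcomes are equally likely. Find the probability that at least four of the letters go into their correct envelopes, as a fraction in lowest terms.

Favorable outcomes: Σ_{i≥4} C(10,i)·!(10-i) = 210·265 + 252·44 + 210·9 + 120·2 + 45·1 + 10·0 + 1·1 = 68914.
Total outcomes: 10! = 3628800.
Probability = 68914/3628800 = 34457/1814400.

34457/1814400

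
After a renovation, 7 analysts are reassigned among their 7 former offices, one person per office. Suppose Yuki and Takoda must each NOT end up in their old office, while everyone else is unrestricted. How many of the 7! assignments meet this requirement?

Inclusion-exclusion on the 2 forbidden self-matches:
Σ_{j=0}^{2} (-1)^j C(2,j)(7-j)!
= C(2,0)·7! - C(2,1)·6! + C(2,2)·5!
= 5040 - 1440 + 120
= 3720

3720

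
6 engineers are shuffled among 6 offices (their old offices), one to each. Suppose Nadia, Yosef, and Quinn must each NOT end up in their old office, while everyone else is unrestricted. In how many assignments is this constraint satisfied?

Inclusion-exclusion on the 3 forbidden self-matches:
Σ_{j=0}^{3} (-1)^j C(3,j)(6-j)!
= C(3,0)·6! - C(3,1)·5! + C(3,2)·4! - C(3,3)·3!
= 720 - 360 + 72 - 6
= 426

426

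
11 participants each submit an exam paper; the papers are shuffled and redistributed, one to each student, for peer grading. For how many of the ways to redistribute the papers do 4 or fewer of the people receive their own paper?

39770686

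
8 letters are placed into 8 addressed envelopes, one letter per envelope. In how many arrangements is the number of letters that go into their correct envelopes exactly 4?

630

Pick the 4 fixed positions: C(8,4) = 70 ways.
The other 4 form a derangement: !4 = 9.
Total: 70 × 9 = 630.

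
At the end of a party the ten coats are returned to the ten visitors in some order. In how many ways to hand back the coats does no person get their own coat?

!10 = 10! · Σ_{k=0}^{10} (-1)^k/k!
= 10! - 10!/1! + 10!/2! - 10!/3! + 10!/4! - 10!/5! + 10!/6! - 10!/7! + 10!/8! - 10!/9! + 10!/10!
= 3628800 - 3628800 + 1814400 - 604800 + 151200 - 30240 + 5040 - 720 + 90 - 10 + 1
= 1334961

1334961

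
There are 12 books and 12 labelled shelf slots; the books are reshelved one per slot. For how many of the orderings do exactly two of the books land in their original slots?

88107426

Choose which 2 of the 12 are fixed: C(12,2) = 66.
The remaining 10 must be deranged: !10 = 1334961.
Total: 66 × 1334961 = 88107426.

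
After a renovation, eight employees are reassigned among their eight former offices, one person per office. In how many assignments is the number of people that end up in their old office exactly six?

28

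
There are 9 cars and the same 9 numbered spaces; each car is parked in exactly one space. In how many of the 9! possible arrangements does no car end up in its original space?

133496

!9 = 9! · Σ_{k=0}^{9} (-1)^k/k!
= 9! - 9!/1! + 9!/2! - 9!/3! + 9!/4! - 9!/5! + 9!/6! - 9!/7! + 9!/8! - 9!/9!
= 362880 - 362880 + 181440 - 60480 + 15120 - 3024 + 504 - 72 + 9 - 1
= 133496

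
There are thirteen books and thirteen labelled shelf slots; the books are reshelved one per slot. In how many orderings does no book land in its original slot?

2290792932

The number of derangements of 13 is !13 = Σ_{k=0}^{13} (-1)^k·13!/k!
= 13! - 13!/1! + 13!/2! - 13!/3! + 13!/4! - 13!/5! + 13!/6! - 13!/7! + 13!/8! - 13!/9! + 13!/10! - 13!/11! + 13!/12! - 13!/13!
= 6227020800 - 6227020800 + 3113510400 - 1037836800 + 259459200 - 51891840 + 8648640 - 1235520 + 154440 - 17160 + 1716 - 156 + 13 - 1
= 2290792932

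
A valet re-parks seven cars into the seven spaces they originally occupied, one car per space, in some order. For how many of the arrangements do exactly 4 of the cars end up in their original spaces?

70

Choose which 4 of the 7 are fixed: C(7,4) = 35.
The other 3 form a derangement: !3 = 2.
Total: 35 × 2 = 70.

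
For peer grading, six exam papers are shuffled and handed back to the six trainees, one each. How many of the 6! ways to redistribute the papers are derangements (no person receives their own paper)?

265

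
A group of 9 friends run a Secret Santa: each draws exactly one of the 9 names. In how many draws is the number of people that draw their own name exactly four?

Choose which 4 of the 9 are fixed: C(9,4) = 126.
The remaining 5 must be deranged: !5 = 44.
Total: 126 × 44 = 5544.

5544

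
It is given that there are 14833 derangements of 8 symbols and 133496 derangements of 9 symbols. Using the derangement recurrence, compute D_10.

1334961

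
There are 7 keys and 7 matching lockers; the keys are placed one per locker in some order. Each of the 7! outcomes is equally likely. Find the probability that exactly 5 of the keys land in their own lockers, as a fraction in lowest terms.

1/240

Favorable outcomes: C(7,5)·!2 = 21·1 = 21.
Total outcomes: 7! = 5040.
Probability = 21/5040 = 1/240.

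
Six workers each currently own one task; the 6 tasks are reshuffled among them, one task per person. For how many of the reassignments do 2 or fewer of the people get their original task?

Sum C(6,i)·!(6-i) for i = 0..2:
  i=0: C(6,0)·!6 = 1·265 = 265
  i=1: C(6,1)·!5 = 6·44 = 264
  i=2: C(6,2)·!4 = 15·9 = 135
Total = 664.

664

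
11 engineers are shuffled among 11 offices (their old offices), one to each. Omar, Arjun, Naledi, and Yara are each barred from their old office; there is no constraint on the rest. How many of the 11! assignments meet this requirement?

27422640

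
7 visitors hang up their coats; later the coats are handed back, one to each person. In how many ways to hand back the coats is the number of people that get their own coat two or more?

1331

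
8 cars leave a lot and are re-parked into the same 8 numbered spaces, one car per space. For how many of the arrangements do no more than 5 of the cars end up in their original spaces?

40291

Sum C(8,i)·!(8-i) for i = 0..5:
  i=0: C(8,0)·!8 = 1·14833 = 14833
  i=1: C(8,1)·!7 = 8·1854 = 14832
  i=2: C(8,2)·!6 = 28·265 = 7420
  i=3: C(8,3)·!5 = 56·44 = 2464
  i=4: C(8,4)·!4 = 70·9 = 630
  i=5: C(8,5)·!3 = 56·2 = 112
Total = 40291.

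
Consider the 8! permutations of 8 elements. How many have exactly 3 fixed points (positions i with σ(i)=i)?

Choose which 3 of the 8 are fixed: C(8,3) = 56.
The other 5 form a derangement: !5 = 44.
Total: 56 × 44 = 2464.

2464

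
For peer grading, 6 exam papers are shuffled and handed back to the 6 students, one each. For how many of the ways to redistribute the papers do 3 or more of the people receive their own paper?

56

# with exactly i fixed is C(6,i)·!(6-i); sum over i=3..6:
  i=3: C(6,3)·!3 = 20·2 = 40
  i=4: C(6,4)·!2 = 15·1 = 15
  i=5: C(6,5)·!1 = 6·0 = 0
  i=6: C(6,6)·!0 = 1·1 = 1
Total = 56.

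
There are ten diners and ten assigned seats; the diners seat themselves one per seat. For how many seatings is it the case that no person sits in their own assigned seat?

1334961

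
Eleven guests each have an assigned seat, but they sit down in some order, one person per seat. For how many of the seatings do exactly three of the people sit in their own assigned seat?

2447445

Choose which 3 of the 11 are fixed: C(11,3) = 165.
The other 8 form a derangement: !8 = 14833.
Total: 165 × 14833 = 2447445.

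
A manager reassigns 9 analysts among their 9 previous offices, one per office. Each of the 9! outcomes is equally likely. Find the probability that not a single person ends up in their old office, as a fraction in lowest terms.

Favorable outcomes: !9 = 133496.
Total outcomes: 9! = 362880.
Probability = 133496/362880 = 16687/45360.

16687/45360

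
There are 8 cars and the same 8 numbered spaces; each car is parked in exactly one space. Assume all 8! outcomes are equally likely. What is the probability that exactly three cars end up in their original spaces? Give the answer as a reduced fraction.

Favorable outcomes: C(8,3)·!5 = 56·44 = 2464.
Total outcomes: 8! = 40320.
Probability = 2464/40320 = 11/180.

11/180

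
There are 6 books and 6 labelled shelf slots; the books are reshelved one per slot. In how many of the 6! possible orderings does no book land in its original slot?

265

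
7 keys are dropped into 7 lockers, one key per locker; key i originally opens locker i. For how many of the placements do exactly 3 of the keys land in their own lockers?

315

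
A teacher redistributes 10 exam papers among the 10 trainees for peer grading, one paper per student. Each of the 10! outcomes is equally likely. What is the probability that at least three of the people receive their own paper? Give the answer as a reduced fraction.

145697/1814400

Favorable outcomes: Σ_{i≥3} C(10,i)·!(10-i) = 120·1854 + 210·265 + 252·44 + 210·9 + 120·2 + 45·1 + 10·0 + 1·1 = 291394.
Total outcomes: 10! = 3628800.
Probability = 291394/3628800 = 145697/1814400.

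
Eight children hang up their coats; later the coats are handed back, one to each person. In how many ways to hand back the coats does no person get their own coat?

!8 is the nearest integer to 8!/e.
8! = 40320, and 40320/e ≈ 14832.90, so !8 = 14833.

14833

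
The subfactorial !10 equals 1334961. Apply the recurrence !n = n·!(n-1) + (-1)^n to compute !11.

14684570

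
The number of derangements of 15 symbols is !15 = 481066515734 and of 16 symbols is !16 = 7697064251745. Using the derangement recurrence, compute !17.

!17 = (17-1)·(!16 + !15) = 16·(7697064251745 + 481066515734) = 16·8178130767479 = 130850092279664.

130850092279664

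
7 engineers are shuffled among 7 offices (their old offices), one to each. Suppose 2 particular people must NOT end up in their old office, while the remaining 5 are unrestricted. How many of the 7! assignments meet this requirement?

Let A_j be the event that the j-th constrained one is fixed. By inclusion-exclusion over the 2 events:
Σ_{j=0}^{2} (-1)^j C(2,j)(7-j)!
= C(2,0)·7! - C(2,1)·6! + C(2,2)·5!
= 5040 - 1440 + 120
= 3720

3720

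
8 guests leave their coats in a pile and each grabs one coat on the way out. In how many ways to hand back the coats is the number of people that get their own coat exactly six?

Choose which 6 of the 8 are fixed: C(8,6) = 28.
The remaining 2 must be deranged: !2 = 1.
Total: 28 × 1 = 28.

28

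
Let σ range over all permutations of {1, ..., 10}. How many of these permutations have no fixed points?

1334961

By inclusion-exclusion, !10 = Σ (-1)^k · 10!/k! for k=0..10
= 10! - 10!/1! + 10!/2! - 10!/3! + 10!/4! - 10!/5! + 10!/6! - 10!/7! + 10!/8! - 10!/9! + 10!/10!
= 3628800 - 3628800 + 1814400 - 604800 + 151200 - 30240 + 5040 - 720 + 90 - 10 + 1
= 1334961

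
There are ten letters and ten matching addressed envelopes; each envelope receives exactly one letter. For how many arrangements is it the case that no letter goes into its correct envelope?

The subfactorial !10 = [10!/e] (nearest integer).
10! = 3628800, and 3628800/e ≈ 1334960.92, so !10 = 1334961.

1334961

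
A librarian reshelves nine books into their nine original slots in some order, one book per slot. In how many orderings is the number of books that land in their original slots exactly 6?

168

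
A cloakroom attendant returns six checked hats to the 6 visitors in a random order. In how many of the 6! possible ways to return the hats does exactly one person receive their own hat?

264

Choose which one of the 6 is fixed: C(6,1) = 6.
The other 5 form a derangement: !5 = 44.
Total: 6 × 44 = 264.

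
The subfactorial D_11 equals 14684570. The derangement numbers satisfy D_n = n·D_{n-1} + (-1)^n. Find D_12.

176214841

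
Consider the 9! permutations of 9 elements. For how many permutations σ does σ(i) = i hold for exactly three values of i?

Pick the 3 fixed positions: C(9,3) = 84 ways.
The other 6 form a derangement: !6 = 265.
Total: 84 × 265 = 22260.

22260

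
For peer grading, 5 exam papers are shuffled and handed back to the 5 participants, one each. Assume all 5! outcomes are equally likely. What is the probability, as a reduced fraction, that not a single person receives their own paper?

11/30

Favorable outcomes: !5 = 44.
Total outcomes: 5! = 120.
Probability = 44/120 = 11/30.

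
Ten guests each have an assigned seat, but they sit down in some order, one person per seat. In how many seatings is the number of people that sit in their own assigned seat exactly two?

Pick the 2 fixed positions: C(10,2) = 45 ways.
The remaining 8 must be deranged: !8 = 14833.
Total: 45 × 14833 = 667485.

667485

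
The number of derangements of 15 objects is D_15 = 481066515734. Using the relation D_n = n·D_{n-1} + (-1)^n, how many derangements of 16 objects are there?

D_16 = 16·481066515734 + 1 = 7697064251745.

7697064251745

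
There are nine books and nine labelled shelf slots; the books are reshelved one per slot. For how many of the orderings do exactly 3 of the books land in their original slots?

Choose which 3 of the 9 are fixed: C(9,3) = 84.
The remaining 6 must be deranged: !6 = 265.
Total: 84 × 265 = 22260.

22260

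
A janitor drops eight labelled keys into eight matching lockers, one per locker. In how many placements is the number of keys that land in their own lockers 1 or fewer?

Sum C(8,i)·!(8-i) for i = 0..1:
  i=0: C(8,0)·!8 = 1·14833 = 14833
  i=1: C(8,1)·!7 = 8·1854 = 14832
Total = 29665.

29665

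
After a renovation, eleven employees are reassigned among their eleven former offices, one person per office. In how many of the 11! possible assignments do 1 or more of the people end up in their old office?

25232230

Sum C(11,i)·!(11-i) for i = 1..11:
  i=1: C(11,1)·!10 = 11·1334961 = 14684571
  i=2: C(11,2)·!9 = 55·133496 = 7342280
  i=3: C(11,3)·!8 = 165·14833 = 2447445
  i=4: C(11,4)·!7 = 330·1854 = 611820
  i=5: C(11,5)·!6 = 462·265 = 122430
  i=6: C(11,6)·!5 = 462·44 = 20328
  i=7: C(11,7)·!4 = 330·9 = 2970
  i=8: C(11,8)·!3 = 165·2 = 330
  i=9: C(11,9)·!2 = 55·1 = 55
  i=10: C(11,10)·!1 = 11·0 = 0
  i=11: C(11,11)·!0 = 1·1 = 1
Total = 25232230.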